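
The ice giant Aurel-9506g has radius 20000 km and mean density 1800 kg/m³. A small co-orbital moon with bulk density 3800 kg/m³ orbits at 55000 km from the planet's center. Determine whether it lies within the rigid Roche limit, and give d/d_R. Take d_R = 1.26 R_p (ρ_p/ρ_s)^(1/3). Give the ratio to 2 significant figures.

d_R = 1.26 × (20000 km) × (1800/3800)^(1/3) = 19640 km
d/d_R = (55000) / (19640) = 2.8
Since d/d_R > 1, the body is outside the Roche limit.

outside; d/d_R ≈ 2.8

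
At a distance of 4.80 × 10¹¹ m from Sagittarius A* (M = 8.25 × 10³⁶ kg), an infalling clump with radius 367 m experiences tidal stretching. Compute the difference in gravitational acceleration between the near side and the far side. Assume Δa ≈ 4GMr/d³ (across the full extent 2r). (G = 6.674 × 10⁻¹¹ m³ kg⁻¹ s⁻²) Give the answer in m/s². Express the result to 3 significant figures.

a_tidal = 4GMr/d³
        = 4 × (6.674 × 10⁻¹¹) × (8.25 × 10³⁶) × (367) / (4.80 × 10¹¹)³
        = 7.31 × 10⁻⁶ m/s²

7.31 × 10⁻⁶ m/s²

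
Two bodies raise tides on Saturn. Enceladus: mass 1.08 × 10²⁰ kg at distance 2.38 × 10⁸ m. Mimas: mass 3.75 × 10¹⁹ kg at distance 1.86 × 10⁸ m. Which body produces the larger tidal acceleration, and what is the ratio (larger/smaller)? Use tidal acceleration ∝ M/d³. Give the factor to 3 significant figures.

Tidal stretch scales as M/d³; compute that for each body.
Enceladus: (1.08 × 10²⁰) / (2.38 × 10⁸)³ = 8.011 × 10⁻⁶
Mimas: (3.75 × 10¹⁹) / (1.86 × 10⁸)³ = 5.828 × 10⁻⁶
Ratio (larger/smaller) = 1.37

Enceladus, by a factor of ≈ 1.37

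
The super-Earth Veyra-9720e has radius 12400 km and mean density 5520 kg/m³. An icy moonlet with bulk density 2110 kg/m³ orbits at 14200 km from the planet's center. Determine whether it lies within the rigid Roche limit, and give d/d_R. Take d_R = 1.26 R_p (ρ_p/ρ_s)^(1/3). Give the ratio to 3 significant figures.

inside; d/d_R ≈ 0.660

d_R = 1.26 × (12400 km) × (5520/2110)^(1/3) = 21530 km
d/d_R = (14200) / (21530) = 0.660
Since d/d_R < 1, the body is inside the Roche limit.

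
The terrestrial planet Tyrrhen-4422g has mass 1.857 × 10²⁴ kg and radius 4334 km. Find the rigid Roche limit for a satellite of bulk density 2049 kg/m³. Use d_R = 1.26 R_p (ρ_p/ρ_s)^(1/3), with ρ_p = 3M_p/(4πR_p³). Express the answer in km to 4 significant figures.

ρ_p = 3M_p/(4πR_p³) = 3 × (1.857 × 10²⁴) / (4π × (4.334 × 10⁶ m)³) = 5446 kg/m³
d_R = 1.26 × 4334 km × (5446/2049)^(1/3)
    = 7564 km

7564 km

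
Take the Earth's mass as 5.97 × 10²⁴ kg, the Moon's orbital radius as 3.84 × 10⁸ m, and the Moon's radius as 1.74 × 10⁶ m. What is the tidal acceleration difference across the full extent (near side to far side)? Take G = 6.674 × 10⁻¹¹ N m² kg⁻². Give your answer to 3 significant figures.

4.90 × 10⁻⁵ m/s²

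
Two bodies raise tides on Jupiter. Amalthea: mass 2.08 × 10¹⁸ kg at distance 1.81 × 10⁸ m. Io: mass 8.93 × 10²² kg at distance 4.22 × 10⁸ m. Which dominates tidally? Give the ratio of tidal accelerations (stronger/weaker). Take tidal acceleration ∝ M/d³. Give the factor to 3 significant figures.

Compare M/d³ for the two perturbers:
Amalthea: (2.08 × 10¹⁸) / (1.81 × 10⁸)³ = 3.508 × 10⁻⁷
Io: (8.93 × 10²²) / (4.22 × 10⁸)³ = 1.188 × 10⁻³
Ratio (larger/smaller) = 3390

Io, by a factor of ≈ 3390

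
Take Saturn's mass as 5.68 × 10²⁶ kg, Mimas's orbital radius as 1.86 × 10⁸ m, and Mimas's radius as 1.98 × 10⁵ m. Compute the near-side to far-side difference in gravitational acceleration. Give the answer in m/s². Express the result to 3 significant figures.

Δa = 4GMr/d³
   = 4 × (6.674 × 10⁻¹¹) × (5.68 × 10²⁶) × (1.98 × 10⁵) / (1.86 × 10⁸)³
   = 4.67 × 10⁻³ m/s²

4.67 × 10⁻³ m/s²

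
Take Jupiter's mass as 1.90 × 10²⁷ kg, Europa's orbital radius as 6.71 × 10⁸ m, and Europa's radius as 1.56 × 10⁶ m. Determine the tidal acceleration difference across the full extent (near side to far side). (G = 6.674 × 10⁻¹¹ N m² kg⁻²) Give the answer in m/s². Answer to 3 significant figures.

2.62 × 10⁻³ m/s²

a_tidal = 4GMr/d³
        = 4 × (6.674 × 10⁻¹¹) × (1.90 × 10²⁷) × (1.56 × 10⁶) / (6.71 × 10⁸)³
        = 2.62 × 10⁻³ m/s²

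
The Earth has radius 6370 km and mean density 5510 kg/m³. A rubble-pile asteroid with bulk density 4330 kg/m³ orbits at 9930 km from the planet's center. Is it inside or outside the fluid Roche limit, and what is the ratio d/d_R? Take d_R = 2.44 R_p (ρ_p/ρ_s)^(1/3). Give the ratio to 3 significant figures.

inside; d/d_R ≈ 0.590

d_R = 2.44 × (6370 km) × (5510/4330)^(1/3) = 16840 km
d/d_R = (9930) / (16840) = 0.590
Since d/d_R < 1, the body is inside the Roche limit.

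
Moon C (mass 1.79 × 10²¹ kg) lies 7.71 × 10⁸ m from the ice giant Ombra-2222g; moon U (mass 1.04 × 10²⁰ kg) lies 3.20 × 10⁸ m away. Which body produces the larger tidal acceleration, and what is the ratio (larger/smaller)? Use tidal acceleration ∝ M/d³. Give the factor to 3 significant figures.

Tidal stretch scales as M/d³; compute that for each body.
Moon C: (1.79 × 10²¹) / (7.71 × 10⁸)³ = 3.906 × 10⁻⁶
Moon U: (1.04 × 10²⁰) / (3.20 × 10⁸)³ = 3.174 × 10⁻⁶
Ratio (larger/smaller) = 1.23

Moon C, by a factor of ≈ 1.23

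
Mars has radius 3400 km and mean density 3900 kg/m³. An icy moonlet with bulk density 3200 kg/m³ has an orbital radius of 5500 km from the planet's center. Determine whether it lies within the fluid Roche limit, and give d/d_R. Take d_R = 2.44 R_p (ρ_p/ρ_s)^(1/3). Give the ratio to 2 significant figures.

inside; d/d_R ≈ 0.62

d_R = 2.44 × (3400 km) × (3900/3200)^(1/3) = 8861 km
d/d_R = (5500) / (8861) = 0.62
Since d/d_R < 1, the body is inside the Roche limit.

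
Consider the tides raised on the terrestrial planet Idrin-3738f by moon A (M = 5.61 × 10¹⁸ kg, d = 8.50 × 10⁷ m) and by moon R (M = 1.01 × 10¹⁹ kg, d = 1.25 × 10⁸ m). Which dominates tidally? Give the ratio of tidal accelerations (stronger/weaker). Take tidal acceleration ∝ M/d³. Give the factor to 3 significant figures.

The tide-raising term goes as M/d³ (the gradient of a 1/d² field).
Moon A: (5.61 × 10¹⁸) / (8.50 × 10⁷)³ = 9.135 × 10⁻⁶
Moon R: (1.01 × 10¹⁹) / (1.25 × 10⁸)³ = 5.171 × 10⁻⁶
Ratio (larger/smaller) = 1.77

Moon A, by a factor of ≈ 1.77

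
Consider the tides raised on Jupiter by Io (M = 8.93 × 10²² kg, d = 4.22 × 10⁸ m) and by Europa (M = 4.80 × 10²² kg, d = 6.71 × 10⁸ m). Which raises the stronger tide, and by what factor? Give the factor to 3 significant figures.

Io, by a factor of ≈ 7.48

The tide-raising term goes as M/d³ (the gradient of a 1/d² field).
Io: (8.93 × 10²²) / (4.22 × 10⁸)³ = 1.188 × 10⁻³
Europa: (4.80 × 10²²) / (6.71 × 10⁸)³ = 1.589 × 10⁻⁴
Ratio (larger/smaller) = 7.48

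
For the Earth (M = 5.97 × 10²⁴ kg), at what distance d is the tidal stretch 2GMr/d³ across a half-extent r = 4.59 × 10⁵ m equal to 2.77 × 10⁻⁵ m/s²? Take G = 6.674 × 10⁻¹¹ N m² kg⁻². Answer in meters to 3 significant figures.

2GMr/d³ = a_tidal  ⇒  d = (2GMr / a_tidal)^(1/3)
d = (2 × 6.674×10⁻¹¹ × (5.97 × 10²⁴) × (4.59 × 10⁵) / (2.77 × 10⁻⁵))^(1/3)
  = 2.36 × 10⁸ m

2.36 × 10⁸ m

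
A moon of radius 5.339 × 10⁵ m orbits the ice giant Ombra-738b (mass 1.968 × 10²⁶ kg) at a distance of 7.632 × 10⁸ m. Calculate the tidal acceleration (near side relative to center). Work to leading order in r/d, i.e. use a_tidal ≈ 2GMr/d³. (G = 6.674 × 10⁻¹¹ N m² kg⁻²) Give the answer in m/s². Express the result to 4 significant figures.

3.155 × 10⁻⁵ m/s²

Δa = 2GMr/d³
   = 2 × (6.674 × 10⁻¹¹) × (1.968 × 10²⁶) × (5.339 × 10⁵) / (7.632 × 10⁸)³
   = 3.155 × 10⁻⁵ m/s²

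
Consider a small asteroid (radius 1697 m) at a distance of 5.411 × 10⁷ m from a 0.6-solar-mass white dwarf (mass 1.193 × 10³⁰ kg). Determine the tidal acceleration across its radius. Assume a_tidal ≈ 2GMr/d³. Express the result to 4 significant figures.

Δg = 2GMr/d³
   = 2 × (6.674 × 10⁻¹¹) × (1.193 × 10³⁰) × (1697) / (5.411 × 10⁷)³
   = 1.706 m/s²

1.706 m/s²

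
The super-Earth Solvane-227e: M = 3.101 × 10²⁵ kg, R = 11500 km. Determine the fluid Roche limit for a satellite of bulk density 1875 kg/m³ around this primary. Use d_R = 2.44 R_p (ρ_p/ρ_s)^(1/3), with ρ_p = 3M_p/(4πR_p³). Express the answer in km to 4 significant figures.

38570 km

ρ_p = 3M_p/(4πR_p³) = 3 × (3.101 × 10²⁵) / (4π × (1.150 × 10⁷ m)³) = 4868 kg/m³
d_R = 2.44 × 11500 km × (4868/1875)^(1/3)
    = 38570 km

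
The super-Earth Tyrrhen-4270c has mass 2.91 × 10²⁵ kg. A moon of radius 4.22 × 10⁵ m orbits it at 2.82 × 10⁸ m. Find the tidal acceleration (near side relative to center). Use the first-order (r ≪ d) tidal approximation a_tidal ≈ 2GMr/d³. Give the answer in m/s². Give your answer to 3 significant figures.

7.31 × 10⁻⁵ m/s²

Δg = 2GMr/d³
   = 2 × (6.674 × 10⁻¹¹) × (2.91 × 10²⁵) × (4.22 × 10⁵) / (2.82 × 10⁸)³
   = 7.31 × 10⁻⁵ m/s²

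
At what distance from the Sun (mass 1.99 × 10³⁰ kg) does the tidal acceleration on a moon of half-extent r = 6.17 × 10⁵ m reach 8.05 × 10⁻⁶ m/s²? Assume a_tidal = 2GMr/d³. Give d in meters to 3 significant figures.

2GMr/d³ = a_tidal  ⇒  d = (2GMr / a_tidal)^(1/3)
d = (2 × 6.674×10⁻¹¹ × (1.99 × 10³⁰) × (6.17 × 10⁵) / (8.05 × 10⁻⁶))^(1/3)
  = 2.73 × 10¹⁰ m

2.73 × 10¹⁰ m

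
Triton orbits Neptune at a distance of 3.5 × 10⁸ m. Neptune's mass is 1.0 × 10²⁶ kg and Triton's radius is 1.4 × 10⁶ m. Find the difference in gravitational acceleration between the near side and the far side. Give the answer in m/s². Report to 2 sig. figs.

8.7 × 10⁻⁴ m/s²

Differencing GM/(d−r)² and GM/(d+r)² to first order in r/d gives 4GMr/d³.
Δg = 4GMr/d³
   = 4 × (6.674 × 10⁻¹¹) × (1.0 × 10²⁶) × (1.4 × 10⁶) / (3.5 × 10⁸)³
   = 8.7 × 10⁻⁴ m/s²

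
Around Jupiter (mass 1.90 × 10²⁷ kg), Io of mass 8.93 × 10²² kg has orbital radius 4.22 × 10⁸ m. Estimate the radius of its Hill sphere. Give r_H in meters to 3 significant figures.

1.06 × 10⁷ m

r_H ≈ a (m/3M)^(1/3)
    = (4.22 × 10⁸) × (8.93 × 10²² / (3 × 1.90 × 10²⁷))^(1/3)
    = 1.06 × 10⁷ m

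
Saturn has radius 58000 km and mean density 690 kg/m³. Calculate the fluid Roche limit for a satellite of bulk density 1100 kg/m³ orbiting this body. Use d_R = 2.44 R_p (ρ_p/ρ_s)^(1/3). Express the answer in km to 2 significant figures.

d_R = 2.44 × 58000 km × (690/1100)^(1/3)
    = 1.2 × 10⁵ km

1.2 × 10⁵ km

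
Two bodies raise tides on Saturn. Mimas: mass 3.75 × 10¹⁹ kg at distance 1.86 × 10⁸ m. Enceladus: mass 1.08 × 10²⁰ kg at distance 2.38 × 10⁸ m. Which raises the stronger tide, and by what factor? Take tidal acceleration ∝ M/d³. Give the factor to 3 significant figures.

Compare M/d³ for the two perturbers:
Mimas: (3.75 × 10¹⁹) / (1.86 × 10⁸)³ = 5.828 × 10⁻⁶
Enceladus: (1.08 × 10²⁰) / (2.38 × 10⁸)³ = 8.011 × 10⁻⁶
Ratio (larger/smaller) = 1.37

Enceladus, by a factor of ≈ 1.37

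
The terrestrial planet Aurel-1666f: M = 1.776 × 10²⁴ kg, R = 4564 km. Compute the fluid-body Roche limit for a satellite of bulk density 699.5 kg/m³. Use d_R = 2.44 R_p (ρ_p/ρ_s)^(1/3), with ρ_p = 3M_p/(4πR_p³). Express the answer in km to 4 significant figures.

20650 km

ρ_p = 3M_p/(4πR_p³) = 3 × (1.776 × 10²⁴) / (4π × (4.564 × 10⁶ m)³) = 4460 kg/m³
d_R = 2.44 × 4564 km × (4460/699.5)^(1/3)
    = 20650 km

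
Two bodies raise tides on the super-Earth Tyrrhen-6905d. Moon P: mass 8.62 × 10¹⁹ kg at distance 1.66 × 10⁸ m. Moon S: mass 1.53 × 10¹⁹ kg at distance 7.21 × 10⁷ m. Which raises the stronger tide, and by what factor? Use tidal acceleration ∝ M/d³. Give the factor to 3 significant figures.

Tidal stretch scales as M/d³; compute that for each body.
Moon P: (8.62 × 10¹⁹) / (1.66 × 10⁸)³ = 1.884 × 10⁻⁵
Moon S: (1.53 × 10¹⁹) / (7.21 × 10⁷)³ = 4.082 × 10⁻⁵
Ratio (larger/smaller) = 2.17

Moon S, by a factor of ≈ 2.17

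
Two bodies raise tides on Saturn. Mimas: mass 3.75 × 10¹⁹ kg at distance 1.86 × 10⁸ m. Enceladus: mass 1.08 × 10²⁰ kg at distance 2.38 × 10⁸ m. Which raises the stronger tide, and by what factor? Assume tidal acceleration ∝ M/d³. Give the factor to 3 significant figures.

Tidal acceleration ∝ M/d³, so compare M/d³ for each.
Mimas: (3.75 × 10¹⁹) / (1.86 × 10⁸)³ = 5.828 × 10⁻⁶
Enceladus: (1.08 × 10²⁰) / (2.38 × 10⁸)³ = 8.011 × 10⁻⁶
Ratio (larger/smaller) = 1.37

Enceladus, by a factor of ≈ 1.37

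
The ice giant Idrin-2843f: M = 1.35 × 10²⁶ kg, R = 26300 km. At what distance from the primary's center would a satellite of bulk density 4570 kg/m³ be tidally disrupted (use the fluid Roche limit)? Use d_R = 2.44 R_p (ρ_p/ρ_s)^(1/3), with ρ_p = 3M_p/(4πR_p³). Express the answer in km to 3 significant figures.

ρ_p = 3M_p/(4πR_p³) = 3 × (1.35 × 10²⁶) / (4π × (2.63 × 10⁷ m)³) = 1770 kg/m³
d_R = 2.44 × 26300 km × (1770/4570)^(1/3)
    = 46800 km

46800 km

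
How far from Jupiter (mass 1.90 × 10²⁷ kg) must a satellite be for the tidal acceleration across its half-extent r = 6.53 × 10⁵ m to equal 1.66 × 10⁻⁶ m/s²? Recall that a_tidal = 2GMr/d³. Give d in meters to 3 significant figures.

2GMr/d³ = a_tidal  ⇒  d = (2GMr / a_tidal)^(1/3)
d = (2 × 6.674×10⁻¹¹ × (1.90 × 10²⁷) × (6.53 × 10⁵) / (1.66 × 10⁻⁶))^(1/3)
  = 4.64 × 10⁹ m

4.64 × 10⁹ m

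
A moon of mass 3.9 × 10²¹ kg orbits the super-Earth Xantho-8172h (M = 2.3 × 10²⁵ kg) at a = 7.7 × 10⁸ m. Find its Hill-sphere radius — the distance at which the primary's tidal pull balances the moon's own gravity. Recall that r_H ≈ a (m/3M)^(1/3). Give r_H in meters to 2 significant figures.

r_H ≈ a (m/3M)^(1/3)
    = (7.7 × 10⁸) × (3.9 × 10²¹ / (3 × 2.3 × 10²⁵))^(1/3)
    = 3.0 × 10⁷ m

3.0 × 10⁷ m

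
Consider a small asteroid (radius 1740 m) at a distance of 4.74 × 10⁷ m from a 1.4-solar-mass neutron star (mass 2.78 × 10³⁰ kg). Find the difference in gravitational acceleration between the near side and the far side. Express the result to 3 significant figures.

Δa = 4GMr/d³
   = 4 × (6.674 × 10⁻¹¹) × (2.78 × 10³⁰) × (1740) / (4.74 × 10⁷)³
   = 1.21 × 10¹ m/s²

1.21 × 10¹ m/s²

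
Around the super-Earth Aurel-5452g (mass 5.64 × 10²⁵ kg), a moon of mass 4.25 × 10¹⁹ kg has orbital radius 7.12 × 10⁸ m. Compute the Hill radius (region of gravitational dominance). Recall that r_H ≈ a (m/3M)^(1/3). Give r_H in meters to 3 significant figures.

r_H ≈ a (m/3M)^(1/3)
    = (7.12 × 10⁸) × (4.25 × 10¹⁹ / (3 × 5.64 × 10²⁵))^(1/3)
    = 4.49 × 10⁶ m

4.49 × 10⁶ m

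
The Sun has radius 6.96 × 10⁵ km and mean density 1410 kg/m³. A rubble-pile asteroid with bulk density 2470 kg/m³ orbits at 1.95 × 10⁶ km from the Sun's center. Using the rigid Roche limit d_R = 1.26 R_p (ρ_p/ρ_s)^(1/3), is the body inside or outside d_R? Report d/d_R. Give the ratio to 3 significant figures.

d_R = 1.26 × (6.96 × 10⁵ km) × (1410/2470)^(1/3) = 7.275 × 10⁵ km
d/d_R = (1.95 × 10⁶) / (7.275 × 10⁵) = 2.68
Since d/d_R > 1, the body is outside the Roche limit.

outside; d/d_R ≈ 2.68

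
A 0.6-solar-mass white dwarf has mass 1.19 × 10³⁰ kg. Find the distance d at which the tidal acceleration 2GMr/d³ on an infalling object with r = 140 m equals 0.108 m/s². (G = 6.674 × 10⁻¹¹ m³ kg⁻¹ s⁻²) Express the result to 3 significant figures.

5.91 × 10⁷ m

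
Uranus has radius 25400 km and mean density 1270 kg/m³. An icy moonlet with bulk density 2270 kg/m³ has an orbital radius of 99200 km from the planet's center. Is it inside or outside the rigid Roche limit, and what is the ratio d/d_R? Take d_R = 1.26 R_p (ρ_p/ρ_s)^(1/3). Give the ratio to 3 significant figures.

d_R = 1.26 × (25400 km) × (1270/2270)^(1/3) = 26370 km
d/d_R = (99200) / (26370) = 3.76
Since d/d_R > 1, the body is outside the Roche limit.

outside; d/d_R ≈ 3.76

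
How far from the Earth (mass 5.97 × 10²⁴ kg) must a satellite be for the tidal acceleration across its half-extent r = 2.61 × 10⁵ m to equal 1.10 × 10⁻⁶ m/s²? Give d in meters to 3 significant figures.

2GMr/d³ = a_tidal  ⇒  d = (2GMr / a_tidal)^(1/3)
d = (2 × 6.674×10⁻¹¹ × (5.97 × 10²⁴) × (2.61 × 10⁵) / (1.10 × 10⁻⁶))^(1/3)
  = 5.74 × 10⁸ m

5.74 × 10⁸ m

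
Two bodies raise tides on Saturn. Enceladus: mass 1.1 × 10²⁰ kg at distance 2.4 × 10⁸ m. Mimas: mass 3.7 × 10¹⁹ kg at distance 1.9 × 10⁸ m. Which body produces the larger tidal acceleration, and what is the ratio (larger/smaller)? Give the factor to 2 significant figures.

The tide-raising term goes as M/d³ (the gradient of a 1/d² field).
Enceladus: (1.1 × 10²⁰) / (2.4 × 10⁸)³ = 7.957 × 10⁻⁶
Mimas: (3.7 × 10¹⁹) / (1.9 × 10⁸)³ = 5.394 × 10⁻⁶
Ratio (larger/smaller) = 1.5

Enceladus, by a factor of ≈ 1.5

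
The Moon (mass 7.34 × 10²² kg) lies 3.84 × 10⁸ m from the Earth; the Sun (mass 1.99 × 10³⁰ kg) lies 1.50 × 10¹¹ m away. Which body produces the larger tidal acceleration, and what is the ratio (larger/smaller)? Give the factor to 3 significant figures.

The Moon, by a factor of ≈ 2.20

The tide-raising term goes as M/d³ (the gradient of a 1/d² field).
The Moon: (7.34 × 10²²) / (3.84 × 10⁸)³ = 1.296 × 10⁻³
The Sun: (1.99 × 10³⁰) / (1.50 × 10¹¹)³ = 5.896 × 10⁻⁴
Ratio (larger/smaller) = 2.20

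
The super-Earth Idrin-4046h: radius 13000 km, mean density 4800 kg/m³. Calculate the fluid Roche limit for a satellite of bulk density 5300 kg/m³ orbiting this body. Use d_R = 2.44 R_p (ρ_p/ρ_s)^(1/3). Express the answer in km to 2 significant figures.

31000 km

d_R = 2.44 × 13000 km × (4800/5300)^(1/3)
    = 31000 km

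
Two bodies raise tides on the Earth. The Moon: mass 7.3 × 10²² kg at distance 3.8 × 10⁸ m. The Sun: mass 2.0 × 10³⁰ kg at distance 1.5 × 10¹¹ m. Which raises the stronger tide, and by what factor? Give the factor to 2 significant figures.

The Moon, by a factor of ≈ 2.2

Tidal stretch scales as M/d³; compute that for each body.
The Moon: (7.3 × 10²²) / (3.8 × 10⁸)³ = 1.330 × 10⁻³
The Sun: (2.0 × 10³⁰) / (1.5 × 10¹¹)³ = 5.926 × 10⁻⁴
Ratio (larger/smaller) = 2.2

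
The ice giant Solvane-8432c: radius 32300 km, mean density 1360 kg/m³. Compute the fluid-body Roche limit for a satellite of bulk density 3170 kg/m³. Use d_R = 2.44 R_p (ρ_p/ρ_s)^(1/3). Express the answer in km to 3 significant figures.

d_R = 2.44 × 32300 km × (1360/3170)^(1/3)
    = 59400 km

59400 km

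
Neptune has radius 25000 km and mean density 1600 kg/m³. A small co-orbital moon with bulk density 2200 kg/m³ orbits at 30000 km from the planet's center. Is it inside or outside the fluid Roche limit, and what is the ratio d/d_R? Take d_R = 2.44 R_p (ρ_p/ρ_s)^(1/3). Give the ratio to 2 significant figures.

inside; d/d_R ≈ 0.55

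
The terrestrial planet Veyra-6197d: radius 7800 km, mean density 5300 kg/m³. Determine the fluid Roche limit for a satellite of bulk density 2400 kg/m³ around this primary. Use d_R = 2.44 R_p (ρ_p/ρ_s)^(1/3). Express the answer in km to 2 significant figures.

25000 km

d_R = 2.44 × 7800 km × (5300/2400)^(1/3)
    = 25000 km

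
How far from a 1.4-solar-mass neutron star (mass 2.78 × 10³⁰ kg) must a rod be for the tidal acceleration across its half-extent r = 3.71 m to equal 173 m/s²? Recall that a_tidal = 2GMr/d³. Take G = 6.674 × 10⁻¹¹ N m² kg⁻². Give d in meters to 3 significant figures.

2.00 × 10⁶ m

2GMr/d³ = a_tidal  ⇒  d = (2GMr / a_tidal)^(1/3)
d = (2 × 6.674×10⁻¹¹ × (2.78 × 10³⁰) × (3.71) / (173))^(1/3)
  = 2.00 × 10⁶ m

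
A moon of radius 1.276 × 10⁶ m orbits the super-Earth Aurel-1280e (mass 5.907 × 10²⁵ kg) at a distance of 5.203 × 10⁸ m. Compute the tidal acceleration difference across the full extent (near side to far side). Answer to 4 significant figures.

Differencing GM/(d−r)² and GM/(d+r)² to first order in r/d gives 4GMr/d³.
a_tidal = 4GMr/d³
        = 4 × (6.674 × 10⁻¹¹) × (5.907 × 10²⁵) × (1.276 × 10⁶) / (5.203 × 10⁸)³
        = 1.429 × 10⁻⁴ m/s²

1.429 × 10⁻⁴ m/s²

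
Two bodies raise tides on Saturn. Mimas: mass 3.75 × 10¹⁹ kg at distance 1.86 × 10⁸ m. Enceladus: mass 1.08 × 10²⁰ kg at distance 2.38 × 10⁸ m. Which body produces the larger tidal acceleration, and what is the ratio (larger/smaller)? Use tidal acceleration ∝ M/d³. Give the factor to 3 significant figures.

Compare M/d³ for the two perturbers:
Mimas: (3.75 × 10¹⁹) / (1.86 × 10⁸)³ = 5.828 × 10⁻⁶
Enceladus: (1.08 × 10²⁰) / (2.38 × 10⁸)³ = 8.011 × 10⁻⁶
Ratio (larger/smaller) = 1.37

Enceladus, by a factor of ≈ 1.37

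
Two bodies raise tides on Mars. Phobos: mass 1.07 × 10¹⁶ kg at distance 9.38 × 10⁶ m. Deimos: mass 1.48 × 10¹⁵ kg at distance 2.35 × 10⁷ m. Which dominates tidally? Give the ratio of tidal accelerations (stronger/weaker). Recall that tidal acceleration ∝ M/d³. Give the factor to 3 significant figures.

Tidal stretch scales as M/d³; compute that for each body.
Phobos: (1.07 × 10¹⁶) / (9.38 × 10⁶)³ = 1.297 × 10⁻⁵
Deimos: (1.48 × 10¹⁵) / (2.35 × 10⁷)³ = 1.140 × 10⁻⁷
Ratio (larger/smaller) = 114

Phobos, by a factor of ≈ 114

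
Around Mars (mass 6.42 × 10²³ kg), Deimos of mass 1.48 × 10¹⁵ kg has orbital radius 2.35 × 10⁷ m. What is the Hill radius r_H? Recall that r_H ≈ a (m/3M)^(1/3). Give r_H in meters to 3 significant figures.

r_H ≈ a (m/3M)^(1/3)
    = (2.35 × 10⁷) × (1.48 × 10¹⁵ / (3 × 6.42 × 10²³))^(1/3)
    = 2.15 × 10⁴ m

2.15 × 10⁴ m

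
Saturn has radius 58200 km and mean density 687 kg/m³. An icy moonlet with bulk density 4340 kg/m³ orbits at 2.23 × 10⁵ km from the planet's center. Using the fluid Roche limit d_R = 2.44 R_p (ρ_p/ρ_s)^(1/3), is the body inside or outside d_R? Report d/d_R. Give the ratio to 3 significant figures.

outside; d/d_R ≈ 2.90

d_R = 2.44 × (58200 km) × (687/4340)^(1/3) = 76820 km
d/d_R = (2.23 × 10⁵) / (76820) = 2.90
Since d/d_R > 1, the body is outside the Roche limit.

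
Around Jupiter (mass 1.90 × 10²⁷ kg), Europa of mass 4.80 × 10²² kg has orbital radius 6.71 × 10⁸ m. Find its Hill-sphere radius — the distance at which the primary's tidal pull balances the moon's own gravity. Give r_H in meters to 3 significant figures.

1.37 × 10⁷ m

r_H ≈ a (m/3M)^(1/3)
    = (6.71 × 10⁸) × (4.80 × 10²² / (3 × 1.90 × 10²⁷))^(1/3)
    = 1.37 × 10⁷ m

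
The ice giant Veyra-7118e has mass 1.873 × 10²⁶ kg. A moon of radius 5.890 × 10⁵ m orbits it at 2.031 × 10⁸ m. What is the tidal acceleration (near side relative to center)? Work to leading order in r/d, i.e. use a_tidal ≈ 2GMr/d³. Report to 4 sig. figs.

1.758 × 10⁻³ m/s²

The tidal stretch is the gradient of GM/d² times the body's extent r, hence the 1/d³ dependence.
Δa = 2GMr/d³
   = 2 × (6.674 × 10⁻¹¹) × (1.873 × 10²⁶) × (5.890 × 10⁵) / (2.031 × 10⁸)³
   = 1.758 × 10⁻³ m/s²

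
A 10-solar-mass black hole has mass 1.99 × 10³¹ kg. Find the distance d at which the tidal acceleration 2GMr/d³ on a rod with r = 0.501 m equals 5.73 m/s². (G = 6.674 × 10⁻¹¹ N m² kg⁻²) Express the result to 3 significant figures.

2GMr/d³ = a_tidal  ⇒  d = (2GMr / a_tidal)^(1/3)
d = (2 × 6.674×10⁻¹¹ × (1.99 × 10³¹) × (0.501) / (5.73))^(1/3)
  = 6.15 × 10⁶ m

6.15 × 10⁶ m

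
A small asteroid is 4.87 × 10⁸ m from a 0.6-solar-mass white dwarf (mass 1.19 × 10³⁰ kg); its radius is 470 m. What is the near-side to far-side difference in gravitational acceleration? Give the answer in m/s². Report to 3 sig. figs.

1.29 × 10⁻³ m/s²

a_tidal = 4GMr/d³
        = 4 × (6.674 × 10⁻¹¹) × (1.19 × 10³⁰) × (470) / (4.87 × 10⁸)³
        = 1.29 × 10⁻³ m/s²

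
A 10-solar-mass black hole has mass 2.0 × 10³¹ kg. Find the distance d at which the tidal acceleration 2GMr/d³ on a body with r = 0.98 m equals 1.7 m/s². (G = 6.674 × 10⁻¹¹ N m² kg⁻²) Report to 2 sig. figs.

2GMr/d³ = a_tidal  ⇒  d = (2GMr / a_tidal)^(1/3)
d = (2 × 6.674×10⁻¹¹ × (2.0 × 10³¹) × (0.98) / (1.7))^(1/3)
  = 1.2 × 10⁷ m

1.2 × 10⁷ m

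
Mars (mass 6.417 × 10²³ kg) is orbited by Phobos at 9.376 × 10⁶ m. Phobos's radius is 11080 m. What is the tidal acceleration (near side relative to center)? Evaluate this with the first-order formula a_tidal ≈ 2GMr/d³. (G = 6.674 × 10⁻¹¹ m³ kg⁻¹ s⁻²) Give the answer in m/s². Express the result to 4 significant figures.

1.151 × 10⁻³ m/s²

Δg = 2GMr/d³
   = 2 × (6.674 × 10⁻¹¹) × (6.417 × 10²³) × (11080) / (9.376 × 10⁶)³
   = 1.151 × 10⁻³ m/s²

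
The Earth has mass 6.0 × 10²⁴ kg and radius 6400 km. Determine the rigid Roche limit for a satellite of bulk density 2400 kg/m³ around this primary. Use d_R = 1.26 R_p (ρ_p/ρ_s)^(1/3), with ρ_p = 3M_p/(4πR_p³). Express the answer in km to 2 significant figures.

11000 km

ρ_p = 3M_p/(4πR_p³) = 3 × (6.0 × 10²⁴) / (4π × (6.4 × 10⁶ m)³) = 5500 kg/m³
d_R = 1.26 × 6400 km × (5500/2400)^(1/3)
    = 11000 km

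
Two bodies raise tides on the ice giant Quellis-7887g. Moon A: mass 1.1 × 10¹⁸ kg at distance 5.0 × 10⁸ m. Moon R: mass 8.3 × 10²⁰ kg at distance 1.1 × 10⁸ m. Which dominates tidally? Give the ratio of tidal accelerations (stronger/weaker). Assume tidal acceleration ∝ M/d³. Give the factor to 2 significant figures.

Moon R, by a factor of ≈ 71000

Tidal acceleration ∝ M/d³, so compare M/d³ for each.
Moon A: (1.1 × 10¹⁸) / (5.0 × 10⁸)³ = 8.800 × 10⁻⁹
Moon R: (8.3 × 10²⁰) / (1.1 × 10⁸)³ = 6.236 × 10⁻⁴
Ratio (larger/smaller) = 71000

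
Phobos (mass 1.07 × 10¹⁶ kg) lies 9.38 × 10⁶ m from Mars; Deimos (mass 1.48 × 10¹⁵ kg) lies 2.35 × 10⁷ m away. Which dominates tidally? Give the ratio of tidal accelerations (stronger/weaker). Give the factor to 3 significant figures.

The tide-raising term goes as M/d³ (the gradient of a 1/d² field).
Phobos: (1.07 × 10¹⁶) / (9.38 × 10⁶)³ = 1.297 × 10⁻⁵
Deimos: (1.48 × 10¹⁵) / (2.35 × 10⁷)³ = 1.140 × 10⁻⁷
Ratio (larger/smaller) = 114

Phobos, by a factor of ≈ 114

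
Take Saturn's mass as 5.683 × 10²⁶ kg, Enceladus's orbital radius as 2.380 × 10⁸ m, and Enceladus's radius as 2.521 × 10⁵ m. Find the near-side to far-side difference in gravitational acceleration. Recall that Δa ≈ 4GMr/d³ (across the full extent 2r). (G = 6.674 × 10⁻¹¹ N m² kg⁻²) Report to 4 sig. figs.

2.837 × 10⁻³ m/s²

Near-to-far spans 2r, so the tidal difference is twice the near-to-center value: 4GMr/d³.
Δg = 4GMr/d³
   = 4 × (6.674 × 10⁻¹¹) × (5.683 × 10²⁶) × (2.521 × 10⁵) / (2.380 × 10⁸)³
   = 2.837 × 10⁻³ m/s²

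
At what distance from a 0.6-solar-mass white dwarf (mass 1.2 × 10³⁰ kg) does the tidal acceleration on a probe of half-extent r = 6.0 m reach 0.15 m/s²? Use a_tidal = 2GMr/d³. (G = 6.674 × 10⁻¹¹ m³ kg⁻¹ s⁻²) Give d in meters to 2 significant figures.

1.9 × 10⁷ m

2GMr/d³ = a_tidal  ⇒  d = (2GMr / a_tidal)^(1/3)
d = (2 × 6.674×10⁻¹¹ × (1.2 × 10³⁰) × (6.0) / (0.15))^(1/3)
  = 1.9 × 10⁷ m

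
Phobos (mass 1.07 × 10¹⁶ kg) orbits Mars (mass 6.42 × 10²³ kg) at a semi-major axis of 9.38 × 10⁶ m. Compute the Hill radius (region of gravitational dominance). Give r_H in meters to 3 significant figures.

r_H ≈ a (m/3M)^(1/3)
    = (9.38 × 10⁶) × (1.07 × 10¹⁶ / (3 × 6.42 × 10²³))^(1/3)
    = 1.66 × 10⁴ m

1.66 × 10⁴ m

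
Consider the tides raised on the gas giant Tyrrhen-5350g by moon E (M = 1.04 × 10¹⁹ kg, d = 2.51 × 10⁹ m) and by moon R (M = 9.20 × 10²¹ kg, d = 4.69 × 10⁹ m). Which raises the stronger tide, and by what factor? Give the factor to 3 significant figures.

Moon R, by a factor of ≈ 136

The tide-raising term goes as M/d³ (the gradient of a 1/d² field).
Moon E: (1.04 × 10¹⁹) / (2.51 × 10⁹)³ = 6.577 × 10⁻¹⁰
Moon R: (9.20 × 10²¹) / (4.69 × 10⁹)³ = 8.918 × 10⁻⁸
Ratio (larger/smaller) = 136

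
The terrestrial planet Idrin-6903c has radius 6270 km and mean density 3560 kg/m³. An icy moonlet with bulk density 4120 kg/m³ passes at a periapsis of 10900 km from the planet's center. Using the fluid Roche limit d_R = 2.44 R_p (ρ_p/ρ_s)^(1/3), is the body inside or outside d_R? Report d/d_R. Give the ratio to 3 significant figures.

inside; d/d_R ≈ 0.748

d_R = 2.44 × (6270 km) × (3560/4120)^(1/3) = 14570 km
d/d_R = (10900) / (14570) = 0.748
Since d/d_R < 1, the body is inside the Roche limit.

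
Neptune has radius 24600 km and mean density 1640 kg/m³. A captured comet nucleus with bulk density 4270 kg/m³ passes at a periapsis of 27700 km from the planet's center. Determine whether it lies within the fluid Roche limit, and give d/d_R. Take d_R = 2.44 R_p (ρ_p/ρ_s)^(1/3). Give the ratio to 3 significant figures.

inside; d/d_R ≈ 0.635

d_R = 2.44 × (24600 km) × (1640/4270)^(1/3) = 43630 km
d/d_R = (27700) / (43630) = 0.635
Since d/d_R < 1, the body is inside the Roche limit.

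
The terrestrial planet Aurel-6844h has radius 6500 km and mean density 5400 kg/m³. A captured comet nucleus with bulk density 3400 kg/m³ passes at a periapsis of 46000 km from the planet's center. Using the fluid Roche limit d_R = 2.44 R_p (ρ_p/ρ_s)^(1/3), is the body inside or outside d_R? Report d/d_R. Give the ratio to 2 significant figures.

outside; d/d_R ≈ 2.5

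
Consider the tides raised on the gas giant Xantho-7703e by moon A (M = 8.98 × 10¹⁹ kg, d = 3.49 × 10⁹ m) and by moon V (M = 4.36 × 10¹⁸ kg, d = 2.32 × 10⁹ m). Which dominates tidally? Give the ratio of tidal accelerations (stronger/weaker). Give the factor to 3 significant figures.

Compare M/d³ for the two perturbers:
Moon A: (8.98 × 10¹⁹) / (3.49 × 10⁹)³ = 2.113 × 10⁻⁹
Moon V: (4.36 × 10¹⁸) / (2.32 × 10⁹)³ = 3.492 × 10⁻¹⁰
Ratio (larger/smaller) = 6.05

Moon A, by a factor of ≈ 6.05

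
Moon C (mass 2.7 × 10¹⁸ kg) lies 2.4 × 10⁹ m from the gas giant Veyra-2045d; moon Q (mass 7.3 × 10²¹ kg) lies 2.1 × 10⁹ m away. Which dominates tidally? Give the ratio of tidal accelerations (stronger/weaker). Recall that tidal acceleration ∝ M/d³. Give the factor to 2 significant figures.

Moon Q, by a factor of ≈ 4000

Compare M/d³ for the two perturbers:
Moon C: (2.7 × 10¹⁸) / (2.4 × 10⁹)³ = 1.953 × 10⁻¹⁰
Moon Q: (7.3 × 10²¹) / (2.1 × 10⁹)³ = 7.883 × 10⁻⁷
Ratio (larger/smaller) = 4000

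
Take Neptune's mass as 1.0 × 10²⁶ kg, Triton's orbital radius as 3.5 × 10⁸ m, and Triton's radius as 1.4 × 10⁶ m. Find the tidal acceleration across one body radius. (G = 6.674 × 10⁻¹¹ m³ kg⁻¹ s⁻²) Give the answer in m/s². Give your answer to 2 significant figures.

a_tidal = 2GMr/d³
        = 2 × (6.674 × 10⁻¹¹) × (1.0 × 10²⁶) × (1.4 × 10⁶) / (3.5 × 10⁸)³
        = 4.4 × 10⁻⁴ m/s²

4.4 × 10⁻⁴ m/s²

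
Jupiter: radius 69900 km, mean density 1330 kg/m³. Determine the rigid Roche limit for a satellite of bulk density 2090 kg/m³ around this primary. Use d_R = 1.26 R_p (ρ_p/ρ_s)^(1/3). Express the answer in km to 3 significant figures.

d_R = 1.26 × 69900 km × (1330/2090)^(1/3)
    = 75800 km

75800 km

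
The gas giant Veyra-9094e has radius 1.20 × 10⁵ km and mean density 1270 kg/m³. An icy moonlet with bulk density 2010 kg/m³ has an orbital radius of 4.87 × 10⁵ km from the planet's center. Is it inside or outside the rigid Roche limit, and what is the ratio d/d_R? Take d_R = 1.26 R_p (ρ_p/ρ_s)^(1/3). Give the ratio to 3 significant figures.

outside; d/d_R ≈ 3.75

d_R = 1.26 × (1.20 × 10⁵ km) × (1270/2010)^(1/3) = 1.297 × 10⁵ km
d/d_R = (4.87 × 10⁵) / (1.297 × 10⁵) = 3.75
Since d/d_R > 1, the body is outside the Roche limit.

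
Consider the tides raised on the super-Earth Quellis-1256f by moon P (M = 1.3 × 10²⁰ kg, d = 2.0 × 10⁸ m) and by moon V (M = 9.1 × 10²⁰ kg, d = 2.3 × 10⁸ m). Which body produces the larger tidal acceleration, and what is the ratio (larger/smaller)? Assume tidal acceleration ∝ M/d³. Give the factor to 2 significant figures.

Moon V, by a factor of ≈ 4.6

Tidal stretch scales as M/d³; compute that for each body.
Moon P: (1.3 × 10²⁰) / (2.0 × 10⁸)³ = 1.625 × 10⁻⁵
Moon V: (9.1 × 10²⁰) / (2.3 × 10⁸)³ = 7.479 × 10⁻⁵
Ratio (larger/smaller) = 4.6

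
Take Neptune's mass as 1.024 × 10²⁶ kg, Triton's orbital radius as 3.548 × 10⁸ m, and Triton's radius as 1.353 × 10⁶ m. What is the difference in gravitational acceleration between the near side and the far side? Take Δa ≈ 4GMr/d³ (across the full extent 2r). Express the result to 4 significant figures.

Differencing GM/(d−r)² and GM/(d+r)² to first order in r/d gives 4GMr/d³.
Δa = 4GMr/d³
   = 4 × (6.674 × 10⁻¹¹) × (1.024 × 10²⁶) × (1.353 × 10⁶) / (3.548 × 10⁸)³
   = 8.281 × 10⁻⁴ m/s²

8.281 × 10⁻⁴ m/s²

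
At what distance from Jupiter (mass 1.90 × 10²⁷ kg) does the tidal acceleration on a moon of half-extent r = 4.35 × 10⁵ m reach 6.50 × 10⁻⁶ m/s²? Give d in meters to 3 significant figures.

2.57 × 10⁹ m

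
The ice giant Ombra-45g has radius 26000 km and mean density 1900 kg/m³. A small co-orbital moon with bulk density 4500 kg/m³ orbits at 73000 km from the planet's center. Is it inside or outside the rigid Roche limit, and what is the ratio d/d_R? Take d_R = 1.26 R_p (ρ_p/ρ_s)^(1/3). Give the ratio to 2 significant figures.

d_R = 1.26 × (26000 km) × (1900/4500)^(1/3) = 24580 km
d/d_R = (73000) / (24580) = 3.0
Since d/d_R > 1, the body is outside the Roche limit.

outside; d/d_R ≈ 3.0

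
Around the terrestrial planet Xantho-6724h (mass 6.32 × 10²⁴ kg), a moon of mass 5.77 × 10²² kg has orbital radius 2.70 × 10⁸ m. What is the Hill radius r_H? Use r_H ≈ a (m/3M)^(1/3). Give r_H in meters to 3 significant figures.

r_H ≈ a (m/3M)^(1/3)
    = (2.70 × 10⁸) × (5.77 × 10²² / (3 × 6.32 × 10²⁴))^(1/3)
    = 3.91 × 10⁷ m

3.91 × 10⁷ m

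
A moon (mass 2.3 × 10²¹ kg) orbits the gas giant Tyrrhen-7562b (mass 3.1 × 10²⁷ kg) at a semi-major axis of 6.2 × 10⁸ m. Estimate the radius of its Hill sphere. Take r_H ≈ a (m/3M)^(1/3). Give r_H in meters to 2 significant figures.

3.9 × 10⁶ m

r_H ≈ a (m/3M)^(1/3)
    = (6.2 × 10⁸) × (2.3 × 10²¹ / (3 × 3.1 × 10²⁷))^(1/3)
    = 3.9 × 10⁶ m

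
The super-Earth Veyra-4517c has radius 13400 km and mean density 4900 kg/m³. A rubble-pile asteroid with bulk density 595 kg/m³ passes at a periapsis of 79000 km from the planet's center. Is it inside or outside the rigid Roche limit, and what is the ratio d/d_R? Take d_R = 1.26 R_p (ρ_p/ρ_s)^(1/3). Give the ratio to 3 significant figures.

outside; d/d_R ≈ 2.32

d_R = 1.26 × (13400 km) × (4900/595)^(1/3) = 34100 km
d/d_R = (79000) / (34100) = 2.32
Since d/d_R > 1, the body is outside the Roche limit.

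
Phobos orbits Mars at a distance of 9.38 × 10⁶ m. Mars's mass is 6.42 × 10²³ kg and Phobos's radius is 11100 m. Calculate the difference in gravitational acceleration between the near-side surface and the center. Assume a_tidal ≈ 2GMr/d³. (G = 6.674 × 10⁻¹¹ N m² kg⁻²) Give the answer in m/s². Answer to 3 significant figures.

Δg = 2GMr/d³
   = 2 × (6.674 × 10⁻¹¹) × (6.42 × 10²³) × (11100) / (9.38 × 10⁶)³
   = 1.15 × 10⁻³ m/s²

1.15 × 10⁻³ m/s²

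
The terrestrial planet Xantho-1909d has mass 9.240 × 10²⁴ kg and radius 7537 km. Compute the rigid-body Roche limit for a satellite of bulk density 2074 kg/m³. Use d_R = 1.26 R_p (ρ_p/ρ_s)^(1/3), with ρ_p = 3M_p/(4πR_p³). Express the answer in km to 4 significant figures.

12860 km

ρ_p = 3M_p/(4πR_p³) = 3 × (9.240 × 10²⁴) / (4π × (7.537 × 10⁶ m)³) = 5152 kg/m³
d_R = 1.26 × 7537 km × (5152/2074)^(1/3)
    = 12860 km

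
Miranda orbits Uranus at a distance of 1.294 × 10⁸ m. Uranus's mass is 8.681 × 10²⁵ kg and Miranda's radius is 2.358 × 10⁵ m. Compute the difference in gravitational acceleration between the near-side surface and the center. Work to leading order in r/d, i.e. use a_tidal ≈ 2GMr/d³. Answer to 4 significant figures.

1.261 × 10⁻³ m/s²

The tidal stretch is the gradient of GM/d² times the body's extent r, hence the 1/d³ dependence.
a_tidal = 2GMr/d³
        = 2 × (6.674 × 10⁻¹¹) × (8.681 × 10²⁵) × (2.358 × 10⁵) / (1.294 × 10⁸)³
        = 1.261 × 10⁻³ m/s²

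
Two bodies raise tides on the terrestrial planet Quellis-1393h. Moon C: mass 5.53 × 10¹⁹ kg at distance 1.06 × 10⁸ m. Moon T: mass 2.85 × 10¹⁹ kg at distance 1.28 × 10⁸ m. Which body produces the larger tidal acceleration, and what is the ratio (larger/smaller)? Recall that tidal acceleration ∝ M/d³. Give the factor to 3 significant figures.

Moon C, by a factor of ≈ 3.42

Compare M/d³ for the two perturbers:
Moon C: (5.53 × 10¹⁹) / (1.06 × 10⁸)³ = 4.643 × 10⁻⁵
Moon T: (2.85 × 10¹⁹) / (1.28 × 10⁸)³ = 1.359 × 10⁻⁵
Ratio (larger/smaller) = 3.42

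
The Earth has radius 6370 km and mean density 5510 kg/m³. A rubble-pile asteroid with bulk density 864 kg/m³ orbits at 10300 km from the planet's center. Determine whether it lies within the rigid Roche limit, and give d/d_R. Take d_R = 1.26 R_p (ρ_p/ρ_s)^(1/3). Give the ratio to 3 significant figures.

inside; d/d_R ≈ 0.692

d_R = 1.26 × (6370 km) × (5510/864)^(1/3) = 14880 km
d/d_R = (10300) / (14880) = 0.692
Since d/d_R < 1, the body is inside the Roche limit.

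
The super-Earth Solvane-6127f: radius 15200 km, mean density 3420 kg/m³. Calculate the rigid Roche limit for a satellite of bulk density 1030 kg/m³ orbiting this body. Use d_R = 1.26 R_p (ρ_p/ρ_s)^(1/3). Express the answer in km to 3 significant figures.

d_R = 1.26 × 15200 km × (3420/1030)^(1/3)
    = 28600 km

28600 km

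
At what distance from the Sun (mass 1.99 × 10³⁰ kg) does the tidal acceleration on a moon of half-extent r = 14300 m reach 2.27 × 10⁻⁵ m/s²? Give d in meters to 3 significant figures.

2GMr/d³ = a_tidal  ⇒  d = (2GMr / a_tidal)^(1/3)
d = (2 × 6.674×10⁻¹¹ × (1.99 × 10³⁰) × (14300) / (2.27 × 10⁻⁵))^(1/3)
  = 5.51 × 10⁹ m

5.51 × 10⁹ m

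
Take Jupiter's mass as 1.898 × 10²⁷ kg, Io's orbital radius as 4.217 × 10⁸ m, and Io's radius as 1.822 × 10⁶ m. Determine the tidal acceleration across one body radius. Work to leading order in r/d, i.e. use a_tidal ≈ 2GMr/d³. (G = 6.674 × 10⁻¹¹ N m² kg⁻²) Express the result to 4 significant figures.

a_tidal = 2GMr/d³
        = 2 × (6.674 × 10⁻¹¹) × (1.898 × 10²⁷) × (1.822 × 10⁶) / (4.217 × 10⁸)³
        = 6.155 × 10⁻³ m/s²

6.155 × 10⁻³ m/s²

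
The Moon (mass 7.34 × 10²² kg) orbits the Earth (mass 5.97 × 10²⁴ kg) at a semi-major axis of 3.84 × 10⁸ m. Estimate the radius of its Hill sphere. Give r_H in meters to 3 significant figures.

6.15 × 10⁷ m

r_H ≈ a (m/3M)^(1/3)
    = (3.84 × 10⁸) × (7.34 × 10²² / (3 × 5.97 × 10²⁴))^(1/3)
    = 6.15 × 10⁷ m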